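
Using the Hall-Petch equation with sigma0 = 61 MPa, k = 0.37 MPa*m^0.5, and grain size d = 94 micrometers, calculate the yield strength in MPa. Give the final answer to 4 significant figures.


sigma_y = sigma0 + k / sqrt(d)
d = 94 um = 9.4e-05 m
sigma_y = 61 + 0.37 / sqrt(9.4e-05)
sigma_y = 99.16 MPa


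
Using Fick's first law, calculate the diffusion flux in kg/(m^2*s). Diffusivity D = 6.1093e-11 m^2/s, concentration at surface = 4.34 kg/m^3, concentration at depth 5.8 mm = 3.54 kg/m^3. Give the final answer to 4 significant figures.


J = -D * (dC/dx) = D * (C1 - C2) / dx
J = 6.1093e-11 * (4.34 - 3.54) / 5.8e-03
J = 8.427e-09 kg/(m^2*s)


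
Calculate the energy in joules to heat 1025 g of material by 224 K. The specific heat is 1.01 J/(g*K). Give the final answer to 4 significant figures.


Q = m * cp * dT
Q = 1025 * 1.01 * 224
Q = 231900 J


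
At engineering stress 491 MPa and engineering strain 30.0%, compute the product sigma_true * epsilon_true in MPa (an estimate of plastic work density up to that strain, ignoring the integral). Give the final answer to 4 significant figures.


sigma_true = sigma_eng * (1 + epsilon_eng)
sigma_true = 491 * (1 + 0.3) = 638.3 MPa
epsilon_true = ln(1 + epsilon_eng)
epsilon_true = ln(1 + 0.3) = 0.262364
sigma_true * epsilon_true = 638.3 * 0.262364 = 167.5 MPa


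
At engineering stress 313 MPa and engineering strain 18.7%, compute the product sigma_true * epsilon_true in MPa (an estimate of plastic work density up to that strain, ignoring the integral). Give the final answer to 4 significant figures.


sigma_true = sigma_eng * (1 + epsilon_eng)
sigma_true = 313 * (1 + 0.187) = 371.531 MPa
epsilon_true = ln(1 + epsilon_eng)
epsilon_true = ln(1 + 0.187) = 0.171429
sigma_true * epsilon_true = 371.531 * 0.171429 = 63.69 MPa


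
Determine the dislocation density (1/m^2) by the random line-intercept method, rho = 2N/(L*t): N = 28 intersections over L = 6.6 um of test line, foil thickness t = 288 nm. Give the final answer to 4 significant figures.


rho = 2N / (L * t)
L = 6.6 um = 6.6e-06 m, t = 288 nm = 2.88e-07 m
rho = 2 * 28 / (6.6e-06 * 2.88e-07)
rho = 2.946e+13 1/m^2


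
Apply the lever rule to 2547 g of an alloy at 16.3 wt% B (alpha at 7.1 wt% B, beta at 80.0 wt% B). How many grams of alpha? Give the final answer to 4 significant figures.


f_alpha = (C_beta - C0) / (C_beta - C_alpha)
f_alpha = (80.0 - 16.3) / (80.0 - 7.1) = 0.8738
m_alpha = f_alpha * m_total = 0.8738 * 2547 = 2226 g


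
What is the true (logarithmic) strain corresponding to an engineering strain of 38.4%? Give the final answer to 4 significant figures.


epsilon_true = ln(1 + epsilon_eng)
epsilon_true = ln(1 + 0.384)
epsilon_true = 0.325


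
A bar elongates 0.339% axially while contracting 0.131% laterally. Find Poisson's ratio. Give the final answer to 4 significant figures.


nu = -epsilon_lat / epsilon_axial
Lateral strain is contraction (negative), so using magnitudes:
nu = 0.131 / 0.339
nu = 0.3864


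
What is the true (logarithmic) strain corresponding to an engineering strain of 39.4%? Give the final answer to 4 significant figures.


epsilon_true = ln(1 + epsilon_eng)
epsilon_true = ln(1 + 0.394)
epsilon_true = 0.3322


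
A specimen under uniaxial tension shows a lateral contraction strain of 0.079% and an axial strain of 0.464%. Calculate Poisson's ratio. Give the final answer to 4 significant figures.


nu = -epsilon_lat / epsilon_axial
Lateral strain is contraction (negative), so using magnitudes:
nu = 0.079 / 0.464
nu = 0.1703


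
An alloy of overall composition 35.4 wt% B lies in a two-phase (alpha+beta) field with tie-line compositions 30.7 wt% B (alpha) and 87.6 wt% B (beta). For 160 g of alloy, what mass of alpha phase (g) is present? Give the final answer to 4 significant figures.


f_alpha = (C_beta - C0) / (C_beta - C_alpha)
f_alpha = (87.6 - 35.4) / (87.6 - 30.7) = 0.917399
m_alpha = f_alpha * m_total = 0.917399 * 160 = 146.8 g


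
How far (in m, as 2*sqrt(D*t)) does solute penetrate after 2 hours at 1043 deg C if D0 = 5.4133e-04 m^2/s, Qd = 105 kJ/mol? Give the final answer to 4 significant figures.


Step 1: D = D0 * exp(-Qd/(R*T))
T = 1316.15 K
D = 5.4133e-04 * exp(-105e3 / (8.314 * 1316.15)) = 3.68238e-08 m^2/s
Step 2: L = 2*sqrt(D*t)
t = 2 h = 7200 s
L = 2*sqrt(3.68238e-08 * 7200) = 0.03257 m


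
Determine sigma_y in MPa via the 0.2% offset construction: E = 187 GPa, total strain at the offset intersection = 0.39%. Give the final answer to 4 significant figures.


Offset strain = 0.002
Elastic strain at yield = total_strain - offset = 3.9e-03 - 0.002 = 1.9e-03
sigma_y = E * elastic_strain = 187000 * 1.9e-03
sigma_y = 355.3 MPa


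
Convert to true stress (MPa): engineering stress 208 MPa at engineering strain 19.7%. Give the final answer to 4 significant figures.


sigma_true = sigma_eng * (1 + epsilon_eng)
sigma_true = 208 * (1 + 0.197)
sigma_true = 249 MPa


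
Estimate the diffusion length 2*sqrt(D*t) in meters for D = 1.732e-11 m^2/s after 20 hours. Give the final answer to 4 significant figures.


t = 20 hr = 72000 s
Diffusion length = 2*sqrt(D*t)
= 2*sqrt(1.732e-11 * 72000)
= 2.233e-03 m


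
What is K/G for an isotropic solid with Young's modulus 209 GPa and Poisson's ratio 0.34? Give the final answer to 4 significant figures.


G = E / (2*(1+nu))
G = 209 / (2*(1+0.34)) = 77.9851 GPa
K = E / (3*(1-2*nu))
K = 209 / (3*(1-2*0.34)) = 217.708 GPa
K/G = 217.708 / 77.9851 = 2.792


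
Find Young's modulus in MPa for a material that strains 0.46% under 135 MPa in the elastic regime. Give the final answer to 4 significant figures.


E = sigma / epsilon
epsilon = 0.46% = 4.6e-03
E = 135 / 4.6e-03
E = 29350 MPa


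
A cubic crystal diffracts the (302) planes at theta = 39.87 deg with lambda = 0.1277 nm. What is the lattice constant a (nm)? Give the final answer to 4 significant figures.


d = lambda / (2*sin(theta))
d = 0.1277 / (2*sin(39.87 deg))
d = 0.0996025 nm
a = d * sqrt(h^2+k^2+l^2) = 0.0996025 * sqrt(13)
a = 0.3591 nm


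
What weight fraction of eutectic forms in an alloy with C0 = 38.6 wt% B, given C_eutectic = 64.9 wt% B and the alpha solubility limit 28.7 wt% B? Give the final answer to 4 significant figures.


f_primary = (C_e - C0) / (C_e - C_alpha_max)
f_primary = (64.9 - 38.6) / (64.9 - 28.7)
f_primary = 0.726519
f_eutectic = 1 - 0.726519 = 0.2735


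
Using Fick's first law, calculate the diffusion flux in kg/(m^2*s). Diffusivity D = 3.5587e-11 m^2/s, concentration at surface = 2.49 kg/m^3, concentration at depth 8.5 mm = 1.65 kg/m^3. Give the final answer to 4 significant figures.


J = -D * (dC/dx) = D * (C1 - C2) / dx
J = 3.5587e-11 * (2.49 - 1.65) / 8.5e-03
J = 3.517e-09 kg/(m^2*s)


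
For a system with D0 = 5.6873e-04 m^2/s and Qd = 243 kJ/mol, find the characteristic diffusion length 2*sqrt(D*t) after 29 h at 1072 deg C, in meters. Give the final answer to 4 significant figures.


Step 1: D = D0 * exp(-Qd/(R*T))
T = 1345.15 K
D = 5.6873e-04 * exp(-243e3 / (8.314 * 1345.15)) = 2.08176e-13 m^2/s
Step 2: L = 2*sqrt(D*t)
t = 29 h = 104400 s
L = 2*sqrt(2.08176e-13 * 104400) = 2.948e-04 m


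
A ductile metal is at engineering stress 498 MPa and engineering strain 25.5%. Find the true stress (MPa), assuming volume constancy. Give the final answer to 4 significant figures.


sigma_true = sigma_eng * (1 + epsilon_eng)
sigma_true = 498 * (1 + 0.255)
sigma_true = 625 MPa


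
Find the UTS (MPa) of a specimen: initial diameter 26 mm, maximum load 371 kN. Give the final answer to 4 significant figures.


A0 = pi*(d/2)^2 = pi*(26/2)^2 = 530.929 mm^2
UTS = F_max / A0 = 371*1000 / 530.929
UTS = 698.8 MPa


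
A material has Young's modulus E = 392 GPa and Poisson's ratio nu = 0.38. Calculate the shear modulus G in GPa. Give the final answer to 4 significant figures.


G = E / (2*(1+nu))
G = 392 / (2*(1+0.38))
G = 142 GPa


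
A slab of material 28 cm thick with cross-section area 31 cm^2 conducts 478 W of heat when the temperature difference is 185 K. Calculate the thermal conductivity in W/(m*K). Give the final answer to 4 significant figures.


k = Q*L / (A*dT)
L = 0.28 m, A = 3.1e-03 m^2
k = 478 * 0.28 / (3.1e-03 * 185)
k = 233.4 W/(m*K)


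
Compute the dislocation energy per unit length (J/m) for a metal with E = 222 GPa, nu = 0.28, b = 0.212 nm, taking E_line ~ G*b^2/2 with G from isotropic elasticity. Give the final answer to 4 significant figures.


Step 1: G = E / (2*(1+nu))
G = 222 / (2*(1+0.28)) = 86.7188 GPa = 8.67188e+10 Pa
Step 2: E_line = G*b^2/2
b = 0.212 nm = 2.12e-10 m
E_line = 0.5 * 8.67188e+10 * (2.12e-10)^2 = 1.949e-09 J/m


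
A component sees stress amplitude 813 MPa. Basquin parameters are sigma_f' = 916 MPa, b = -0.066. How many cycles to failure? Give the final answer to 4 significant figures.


sigma_a = sigma_f' * (2*Nf)^b
2*Nf = (sigma_a / sigma_f')^(1/b)
2*Nf = (813 / 916)^(1/-0.066)
2*Nf = 6.09429
Nf = 3.047 cycles


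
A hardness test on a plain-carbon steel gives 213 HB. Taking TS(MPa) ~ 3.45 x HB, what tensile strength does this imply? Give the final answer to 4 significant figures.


TS (MPa) = 3.45 * HB
TS = 3.45 * 213
TS = 734.9 MPa


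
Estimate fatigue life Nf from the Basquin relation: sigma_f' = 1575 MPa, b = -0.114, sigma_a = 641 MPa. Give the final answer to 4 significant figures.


sigma_a = sigma_f' * (2*Nf)^b
2*Nf = (sigma_a / sigma_f')^(1/b)
2*Nf = (641 / 1575)^(1/-0.114)
2*Nf = 2659.25
Nf = 1330 cycles


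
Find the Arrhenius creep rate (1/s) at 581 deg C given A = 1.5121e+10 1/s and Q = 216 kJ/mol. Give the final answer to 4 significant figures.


rate = A * exp(-Q / (R*T))
T = 581 + 273.15 = 854.15 K
rate = 1.5121e+10 * exp(-216e3 / (8.314 * 854.15))
rate = 9.329e-04 1/s


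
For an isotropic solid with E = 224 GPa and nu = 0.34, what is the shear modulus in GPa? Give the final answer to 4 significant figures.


G = E / (2*(1+nu))
G = 224 / (2*(1+0.34))
G = 83.58 GPa


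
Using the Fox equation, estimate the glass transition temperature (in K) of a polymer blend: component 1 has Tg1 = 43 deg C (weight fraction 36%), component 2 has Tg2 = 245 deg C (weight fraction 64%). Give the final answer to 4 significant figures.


1/Tg = w1/Tg1 + w2/Tg2 (in Kelvin)
Tg1 = 316.15 K, Tg2 = 518.15 K
1/Tg = 0.36/316.15 + 0.64/518.15
Tg = 421.3 K


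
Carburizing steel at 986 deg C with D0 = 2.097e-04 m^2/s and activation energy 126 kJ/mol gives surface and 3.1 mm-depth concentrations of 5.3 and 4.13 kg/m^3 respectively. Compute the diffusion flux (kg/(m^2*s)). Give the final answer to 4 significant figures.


Step 1: D = D0 * exp(-Qd/(R*T))
T = 986 + 273.15 = 1259.15 K
D = 2.097e-04 * exp(-126e3 / (8.314 * 1259.15)) = 1.24285e-09 m^2/s
Step 2: J = D * (C1 - C2) / dx
J = 1.24285e-09 * (5.3 - 4.13) / 3.1e-03
J = 4.691e-07 kg/(m^2*s)


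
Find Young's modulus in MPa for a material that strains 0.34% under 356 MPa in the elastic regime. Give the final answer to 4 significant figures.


E = sigma / epsilon
epsilon = 0.34% = 3.4e-03
E = 356 / 3.4e-03
E = 104700 MPa


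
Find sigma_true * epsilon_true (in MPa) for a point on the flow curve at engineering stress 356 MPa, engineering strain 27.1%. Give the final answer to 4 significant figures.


sigma_true = sigma_eng * (1 + epsilon_eng)
sigma_true = 356 * (1 + 0.271) = 452.476 MPa
epsilon_true = ln(1 + epsilon_eng)
epsilon_true = ln(1 + 0.271) = 0.239804
sigma_true * epsilon_true = 452.476 * 0.239804 = 108.5 MPa


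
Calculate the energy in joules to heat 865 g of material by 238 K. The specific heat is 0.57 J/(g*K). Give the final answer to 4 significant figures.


Q = m * cp * dT
Q = 865 * 0.57 * 238
Q = 117300 J


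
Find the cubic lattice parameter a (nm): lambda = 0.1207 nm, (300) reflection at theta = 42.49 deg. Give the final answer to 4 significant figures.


d = lambda / (2*sin(theta))
d = 0.1207 / (2*sin(42.49 deg))
d = 0.0893463 nm
a = d * sqrt(h^2+k^2+l^2) = 0.0893463 * sqrt(9)
a = 0.268 nm


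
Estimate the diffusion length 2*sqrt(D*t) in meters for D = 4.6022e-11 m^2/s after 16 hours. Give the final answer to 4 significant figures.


t = 16 hr = 57600 s
Diffusion length = 2*sqrt(D*t)
= 2*sqrt(4.6022e-11 * 57600)
= 3.256e-03 m


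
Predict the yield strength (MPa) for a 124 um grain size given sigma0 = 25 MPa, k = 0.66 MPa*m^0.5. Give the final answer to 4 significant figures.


sigma_y = sigma0 + k / sqrt(d)
d = 124 um = 1.24e-04 m
sigma_y = 25 + 0.66 / sqrt(1.24e-04)
sigma_y = 84.27 MPa


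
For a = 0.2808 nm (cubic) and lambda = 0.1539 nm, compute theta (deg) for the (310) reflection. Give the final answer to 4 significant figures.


d = a / sqrt(h^2+k^2+l^2)
d = 0.2808 / sqrt(10) = 0.0887968 nm
lambda = 2*d*sin(theta)  =>  sin(theta) = lambda / (2*d)
sin(theta) = 0.1539 / (2 * 0.0887968) = 0.866586
theta = 60.06 deg


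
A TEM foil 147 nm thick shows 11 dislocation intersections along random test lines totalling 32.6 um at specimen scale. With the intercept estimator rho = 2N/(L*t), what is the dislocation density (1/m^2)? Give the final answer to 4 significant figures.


rho = 2N / (L * t)
L = 32.6 um = 3.26e-05 m, t = 147 nm = 1.47e-07 m
rho = 2 * 11 / (3.26e-05 * 1.47e-07)
rho = 4.591e+12 1/m^2


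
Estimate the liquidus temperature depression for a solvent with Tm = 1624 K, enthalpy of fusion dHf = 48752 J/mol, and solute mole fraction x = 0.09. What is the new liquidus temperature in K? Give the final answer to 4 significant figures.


dT = R*Tm^2*x / dHf
dT = 8.314 * 1624^2 * 0.09 / 48752
dT = 40.4792 K
T_new = 1624 - 40.4792 = 1584 K


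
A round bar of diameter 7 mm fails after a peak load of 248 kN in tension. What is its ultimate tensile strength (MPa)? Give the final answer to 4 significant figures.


A0 = pi*(d/2)^2 = pi*(7/2)^2 = 38.4845 mm^2
UTS = F_max / A0 = 248*1000 / 38.4845
UTS = 6444 MPa


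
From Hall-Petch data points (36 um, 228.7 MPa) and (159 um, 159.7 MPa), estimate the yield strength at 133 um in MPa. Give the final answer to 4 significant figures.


sigma_y = sigma0 + k / sqrt(d)
1/sqrt(d1) = 1/sqrt(3.6e-05) = 166.667;  1/sqrt(d2) = 79.3052
k = (sigma1 - sigma2) / (1/sqrt(d1) - 1/sqrt(d2)) = (228.7 - 159.7) / (166.667 - 79.3052) = 0.789822 MPa*m^0.5
sigma0 = sigma1 - k/sqrt(d1) = 228.7 - 0.789822*166.667 = 97.0631 MPa
sigma_y(d3) = 97.0631 + 0.789822 / sqrt(1.33e-04) = 165.5 MPa


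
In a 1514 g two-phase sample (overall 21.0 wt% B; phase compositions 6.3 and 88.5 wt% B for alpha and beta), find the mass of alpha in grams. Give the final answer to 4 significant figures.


f_alpha = (C_beta - C0) / (C_beta - C_alpha)
f_alpha = (88.5 - 21.0) / (88.5 - 6.3) = 0.821168
m_alpha = f_alpha * m_total = 0.821168 * 1514 = 1243 g


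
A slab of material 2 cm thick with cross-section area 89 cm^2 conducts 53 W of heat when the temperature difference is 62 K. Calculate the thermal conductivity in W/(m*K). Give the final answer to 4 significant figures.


k = Q*L / (A*dT)
L = 0.02 m, A = 8.9e-03 m^2
k = 53 * 0.02 / (8.9e-03 * 62)
k = 1.921 W/(m*K)


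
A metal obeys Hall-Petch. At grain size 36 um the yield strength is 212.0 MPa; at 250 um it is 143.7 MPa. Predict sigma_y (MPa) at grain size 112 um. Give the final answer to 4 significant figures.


sigma_y = sigma0 + k / sqrt(d)
1/sqrt(d1) = 1/sqrt(3.6e-05) = 166.667;  1/sqrt(d2) = 63.2456
k = (sigma1 - sigma2) / (1/sqrt(d1) - 1/sqrt(d2)) = (212.0 - 143.7) / (166.667 - 63.2456) = 0.660407 MPa*m^0.5
sigma0 = sigma1 - k/sqrt(d1) = 212.0 - 0.660407*166.667 = 101.932 MPa
sigma_y(d3) = 101.932 + 0.660407 / sqrt(1.12e-04) = 164.3 MPa


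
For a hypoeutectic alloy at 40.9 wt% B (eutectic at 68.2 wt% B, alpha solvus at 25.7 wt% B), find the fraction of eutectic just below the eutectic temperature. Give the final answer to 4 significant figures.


f_primary = (C_e - C0) / (C_e - C_alpha_max)
f_primary = (68.2 - 40.9) / (68.2 - 25.7)
f_primary = 0.642353
f_eutectic = 1 - 0.642353 = 0.3576


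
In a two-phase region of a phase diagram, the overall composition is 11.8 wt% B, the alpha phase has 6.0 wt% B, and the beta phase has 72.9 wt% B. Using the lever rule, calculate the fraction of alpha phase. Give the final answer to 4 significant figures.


f_alpha = (C_beta - C0) / (C_beta - C_alpha)
f_alpha = (72.9 - 11.8) / (72.9 - 6.0)
f_alpha = 0.9133


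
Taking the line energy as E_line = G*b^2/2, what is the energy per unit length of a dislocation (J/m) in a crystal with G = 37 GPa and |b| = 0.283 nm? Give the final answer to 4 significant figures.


E = G*b^2/2
b = 0.283 nm = 2.83e-10 m
G = 37 GPa = 3.7e+10 Pa
E = 0.5 * 3.7e+10 * (2.83e-10)^2
E = 1.482e-09 J/m


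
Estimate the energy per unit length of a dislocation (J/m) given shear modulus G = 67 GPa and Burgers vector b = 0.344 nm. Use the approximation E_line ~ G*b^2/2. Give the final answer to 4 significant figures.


E = G*b^2/2
b = 0.344 nm = 3.44e-10 m
G = 67 GPa = 6.7e+10 Pa
E = 0.5 * 6.7e+10 * (3.44e-10)^2
E = 3.964e-09 J/m


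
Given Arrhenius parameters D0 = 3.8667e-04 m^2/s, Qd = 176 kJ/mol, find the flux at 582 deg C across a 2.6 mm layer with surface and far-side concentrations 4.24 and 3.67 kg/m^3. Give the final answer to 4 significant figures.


Step 1: D = D0 * exp(-Qd/(R*T))
T = 582 + 273.15 = 855.15 K
D = 3.8667e-04 * exp(-176e3 / (8.314 * 855.15)) = 6.8619e-15 m^2/s
Step 2: J = D * (C1 - C2) / dx
J = 6.8619e-15 * (4.24 - 3.67) / 2.6e-03
J = 1.504e-12 kg/(m^2*s)


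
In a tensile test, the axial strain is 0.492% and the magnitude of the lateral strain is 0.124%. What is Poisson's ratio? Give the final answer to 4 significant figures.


nu = -epsilon_lat / epsilon_axial
Lateral strain is contraction (negative), so using magnitudes:
nu = 0.124 / 0.492
nu = 0.252


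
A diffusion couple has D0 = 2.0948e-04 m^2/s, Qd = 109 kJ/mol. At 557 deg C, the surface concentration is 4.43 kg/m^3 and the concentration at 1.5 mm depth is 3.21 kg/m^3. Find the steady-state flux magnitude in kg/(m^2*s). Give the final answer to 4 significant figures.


Step 1: D = D0 * exp(-Qd/(R*T))
T = 557 + 273.15 = 830.15 K
D = 2.0948e-04 * exp(-109e3 / (8.314 * 830.15)) = 2.90004e-11 m^2/s
Step 2: J = D * (C1 - C2) / dx
J = 2.90004e-11 * (4.43 - 3.21) / 1.5e-03
J = 2.359e-08 kg/(m^2*s)


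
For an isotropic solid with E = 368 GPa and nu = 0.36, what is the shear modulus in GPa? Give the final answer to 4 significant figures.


G = E / (2*(1+nu))
G = 368 / (2*(1+0.36))
G = 135.3 GPa


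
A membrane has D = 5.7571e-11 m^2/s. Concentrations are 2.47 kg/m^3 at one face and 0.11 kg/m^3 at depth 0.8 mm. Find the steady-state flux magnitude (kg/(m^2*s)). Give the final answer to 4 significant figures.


J = -D * (dC/dx) = D * (C1 - C2) / dx
J = 5.7571e-11 * (2.47 - 0.11) / 8e-04
J = 1.698e-07 kg/(m^2*s)


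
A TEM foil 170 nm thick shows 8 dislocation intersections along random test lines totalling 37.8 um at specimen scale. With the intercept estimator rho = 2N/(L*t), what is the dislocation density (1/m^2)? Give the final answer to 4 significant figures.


rho = 2N / (L * t)
L = 37.8 um = 3.78e-05 m, t = 170 nm = 1.7e-07 m
rho = 2 * 8 / (3.78e-05 * 1.7e-07)
rho = 2.49e+12 1/m^2


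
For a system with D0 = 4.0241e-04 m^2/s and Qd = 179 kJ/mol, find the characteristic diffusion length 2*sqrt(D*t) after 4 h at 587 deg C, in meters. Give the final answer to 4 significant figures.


Step 1: D = D0 * exp(-Qd/(R*T))
T = 860.15 K
D = 4.0241e-04 * exp(-179e3 / (8.314 * 860.15)) = 5.42099e-15 m^2/s
Step 2: L = 2*sqrt(D*t)
t = 4 h = 14400 s
L = 2*sqrt(5.42099e-15 * 14400) = 1.767e-05 m


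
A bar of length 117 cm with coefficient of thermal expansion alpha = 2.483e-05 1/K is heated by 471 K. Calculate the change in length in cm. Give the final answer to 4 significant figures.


dL = L0 * alpha * dT
dL = 117 * 2.483e-05 * 471
dL = 1.368 cm


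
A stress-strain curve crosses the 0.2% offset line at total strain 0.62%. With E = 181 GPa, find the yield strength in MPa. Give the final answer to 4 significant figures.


Offset strain = 0.002
Elastic strain at yield = total_strain - offset = 6.2e-03 - 0.002 = 4.2e-03
sigma_y = E * elastic_strain = 181000 * 4.2e-03
sigma_y = 760.2 MPa


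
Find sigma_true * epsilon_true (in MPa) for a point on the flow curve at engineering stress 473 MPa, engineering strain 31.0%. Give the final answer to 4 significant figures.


sigma_true = sigma_eng * (1 + epsilon_eng)
sigma_true = 473 * (1 + 0.31) = 619.63 MPa
epsilon_true = ln(1 + epsilon_eng)
epsilon_true = ln(1 + 0.31) = 0.270027
sigma_true * epsilon_true = 619.63 * 0.270027 = 167.3 MPa


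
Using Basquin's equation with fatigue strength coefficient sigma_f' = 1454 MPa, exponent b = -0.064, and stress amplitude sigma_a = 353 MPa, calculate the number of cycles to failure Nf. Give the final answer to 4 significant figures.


sigma_a = sigma_f' * (2*Nf)^b
2*Nf = (sigma_a / sigma_f')^(1/b)
2*Nf = (353 / 1454)^(1/-0.064)
2*Nf = 4.03728e+09
Nf = 2.019e+09 cycles


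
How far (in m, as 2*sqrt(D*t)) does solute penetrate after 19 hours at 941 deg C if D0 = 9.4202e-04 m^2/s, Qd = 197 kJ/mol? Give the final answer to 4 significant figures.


Step 1: D = D0 * exp(-Qd/(R*T))
T = 1214.15 K
D = 9.4202e-04 * exp(-197e3 / (8.314 * 1214.15)) = 3.15141e-12 m^2/s
Step 2: L = 2*sqrt(D*t)
t = 19 h = 68400 s
L = 2*sqrt(3.15141e-12 * 68400) = 9.286e-04 m


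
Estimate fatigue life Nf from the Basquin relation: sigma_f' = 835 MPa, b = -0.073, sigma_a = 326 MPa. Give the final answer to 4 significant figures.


sigma_a = sigma_f' * (2*Nf)^b
2*Nf = (sigma_a / sigma_f')^(1/b)
2*Nf = (326 / 835)^(1/-0.073)
2*Nf = 393971
Nf = 197000 cycles


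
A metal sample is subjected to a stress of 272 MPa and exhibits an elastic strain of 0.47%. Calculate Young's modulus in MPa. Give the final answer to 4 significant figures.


E = sigma / epsilon
epsilon = 0.47% = 4.7e-03
E = 272 / 4.7e-03
E = 57870 MPa


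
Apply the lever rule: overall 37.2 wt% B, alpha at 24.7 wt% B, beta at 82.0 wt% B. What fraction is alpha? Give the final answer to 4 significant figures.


f_alpha = (C_beta - C0) / (C_beta - C_alpha)
f_alpha = (82.0 - 37.2) / (82.0 - 24.7)
f_alpha = 0.7818


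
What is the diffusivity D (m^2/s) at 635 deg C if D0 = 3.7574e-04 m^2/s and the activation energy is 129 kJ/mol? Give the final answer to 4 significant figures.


D = D0 * exp(-Qd / (R*T))
T = 908.15 K
D = 3.7574e-04 * exp(-129e3 / (8.314 * 908.15))
D = 1.428e-11 m^2/s


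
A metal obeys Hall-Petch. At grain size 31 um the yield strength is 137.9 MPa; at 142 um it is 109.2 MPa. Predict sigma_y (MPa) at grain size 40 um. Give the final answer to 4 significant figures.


sigma_y = sigma0 + k / sqrt(d)
1/sqrt(d1) = 1/sqrt(3.1e-05) = 179.605;  1/sqrt(d2) = 83.9181
k = (sigma1 - sigma2) / (1/sqrt(d1) - 1/sqrt(d2)) = (137.9 - 109.2) / (179.605 - 83.9181) = 0.299936 MPa*m^0.5
sigma0 = sigma1 - k/sqrt(d1) = 137.9 - 0.299936*179.605 = 84.03 MPa
sigma_y(d3) = 84.03 + 0.299936 / sqrt(4e-05) = 131.5 MPa


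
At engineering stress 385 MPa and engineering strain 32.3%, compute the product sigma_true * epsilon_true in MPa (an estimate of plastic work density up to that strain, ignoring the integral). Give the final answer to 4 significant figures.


sigma_true = sigma_eng * (1 + epsilon_eng)
sigma_true = 385 * (1 + 0.323) = 509.355 MPa
epsilon_true = ln(1 + epsilon_eng)
epsilon_true = ln(1 + 0.323) = 0.279902
sigma_true * epsilon_true = 509.355 * 0.279902 = 142.6 MPa


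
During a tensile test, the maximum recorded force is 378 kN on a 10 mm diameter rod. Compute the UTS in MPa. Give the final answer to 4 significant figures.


A0 = pi*(d/2)^2 = pi*(10/2)^2 = 78.5398 mm^2
UTS = F_max / A0 = 378*1000 / 78.5398
UTS = 4813 MPa


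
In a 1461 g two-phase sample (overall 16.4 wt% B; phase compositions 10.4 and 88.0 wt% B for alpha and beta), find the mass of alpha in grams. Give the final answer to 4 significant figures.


f_alpha = (C_beta - C0) / (C_beta - C_alpha)
f_alpha = (88.0 - 16.4) / (88.0 - 10.4) = 0.92268
m_alpha = f_alpha * m_total = 0.92268 * 1461 = 1348 g


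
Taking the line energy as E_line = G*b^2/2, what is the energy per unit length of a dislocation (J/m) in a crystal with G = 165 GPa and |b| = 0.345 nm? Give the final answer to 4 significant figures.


E = G*b^2/2
b = 0.345 nm = 3.45e-10 m
G = 165 GPa = 1.65e+11 Pa
E = 0.5 * 1.65e+11 * (3.45e-10)^2
E = 9.82e-09 J/m


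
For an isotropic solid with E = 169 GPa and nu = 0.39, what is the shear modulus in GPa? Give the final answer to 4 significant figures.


G = E / (2*(1+nu))
G = 169 / (2*(1+0.39))
G = 60.79 GPa


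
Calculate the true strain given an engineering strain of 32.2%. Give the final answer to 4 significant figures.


epsilon_true = ln(1 + epsilon_eng)
epsilon_true = ln(1 + 0.322)
epsilon_true = 0.2791


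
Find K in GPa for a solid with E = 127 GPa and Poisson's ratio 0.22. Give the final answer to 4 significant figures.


K = E / (3*(1-2*nu))
K = 127 / (3*(1-2*0.22))
K = 75.6 GPa


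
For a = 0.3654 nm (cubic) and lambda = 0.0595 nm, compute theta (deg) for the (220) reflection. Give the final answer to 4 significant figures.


d = a / sqrt(h^2+k^2+l^2)
d = 0.3654 / sqrt(8) = 0.129188 nm
lambda = 2*d*sin(theta)  =>  sin(theta) = lambda / (2*d)
sin(theta) = 0.0595 / (2 * 0.129188) = 0.230284
theta = 13.31 deg


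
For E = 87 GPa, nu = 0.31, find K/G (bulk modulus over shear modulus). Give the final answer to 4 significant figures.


G = E / (2*(1+nu))
G = 87 / (2*(1+0.31)) = 33.2061 GPa
K = E / (3*(1-2*nu))
K = 87 / (3*(1-2*0.31)) = 76.3158 GPa
K/G = 76.3158 / 33.2061 = 2.298


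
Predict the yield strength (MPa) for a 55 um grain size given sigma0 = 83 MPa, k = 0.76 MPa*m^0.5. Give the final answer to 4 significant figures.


sigma_y = sigma0 + k / sqrt(d)
d = 55 um = 5.5e-05 m
sigma_y = 83 + 0.76 / sqrt(5.5e-05)
sigma_y = 185.5 MPa


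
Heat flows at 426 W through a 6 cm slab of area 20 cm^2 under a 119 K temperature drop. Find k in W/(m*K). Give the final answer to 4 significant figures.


k = Q*L / (A*dT)
L = 0.06 m, A = 2e-03 m^2
k = 426 * 0.06 / (2e-03 * 119)
k = 107.4 W/(m*K)


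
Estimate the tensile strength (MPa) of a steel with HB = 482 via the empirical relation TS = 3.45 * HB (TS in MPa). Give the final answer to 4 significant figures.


TS (MPa) = 3.45 * HB
TS = 3.45 * 482
TS = 1663 MPa


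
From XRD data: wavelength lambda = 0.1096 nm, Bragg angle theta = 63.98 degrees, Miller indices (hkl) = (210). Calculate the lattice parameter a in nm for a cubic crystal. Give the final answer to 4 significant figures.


d = lambda / (2*sin(theta))
d = 0.1096 / (2*sin(63.98 deg))
d = 0.060981 nm
a = d * sqrt(h^2+k^2+l^2) = 0.060981 * sqrt(5)
a = 0.1364 nm


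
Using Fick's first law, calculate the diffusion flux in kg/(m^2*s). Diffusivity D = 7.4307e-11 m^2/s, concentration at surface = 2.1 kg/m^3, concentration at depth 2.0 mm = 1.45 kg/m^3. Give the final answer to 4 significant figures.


J = -D * (dC/dx) = D * (C1 - C2) / dx
J = 7.4307e-11 * (2.1 - 1.45) / 2e-03
J = 2.415e-08 kg/(m^2*s)


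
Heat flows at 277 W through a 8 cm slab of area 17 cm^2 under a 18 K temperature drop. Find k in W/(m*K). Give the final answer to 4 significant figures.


k = Q*L / (A*dT)
L = 0.08 m, A = 1.7e-03 m^2
k = 277 * 0.08 / (1.7e-03 * 18)
k = 724.2 W/(m*K)


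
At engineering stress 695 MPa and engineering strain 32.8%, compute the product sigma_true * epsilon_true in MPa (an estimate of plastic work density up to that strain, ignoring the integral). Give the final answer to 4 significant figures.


sigma_true = sigma_eng * (1 + epsilon_eng)
sigma_true = 695 * (1 + 0.328) = 922.96 MPa
epsilon_true = ln(1 + epsilon_eng)
epsilon_true = ln(1 + 0.328) = 0.283674
sigma_true * epsilon_true = 922.96 * 0.283674 = 261.8 MPa


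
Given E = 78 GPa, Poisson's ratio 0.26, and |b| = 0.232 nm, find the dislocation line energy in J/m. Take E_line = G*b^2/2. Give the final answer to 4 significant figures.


Step 1: G = E / (2*(1+nu))
G = 78 / (2*(1+0.26)) = 30.9524 GPa = 3.09524e+10 Pa
Step 2: E_line = G*b^2/2
b = 0.232 nm = 2.32e-10 m
E_line = 0.5 * 3.09524e+10 * (2.32e-10)^2 = 8.33e-10 J/m


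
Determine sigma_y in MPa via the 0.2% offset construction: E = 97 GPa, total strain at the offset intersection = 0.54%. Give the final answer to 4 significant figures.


Offset strain = 0.002
Elastic strain at yield = total_strain - offset = 5.4e-03 - 0.002 = 3.4e-03
sigma_y = E * elastic_strain = 97000 * 3.4e-03
sigma_y = 329.8 MPa


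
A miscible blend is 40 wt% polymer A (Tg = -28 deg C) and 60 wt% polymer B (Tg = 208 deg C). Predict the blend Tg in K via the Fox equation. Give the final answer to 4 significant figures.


1/Tg = w1/Tg1 + w2/Tg2 (in Kelvin)
Tg1 = 245.15 K, Tg2 = 481.15 K
1/Tg = 0.4/245.15 + 0.6/481.15
Tg = 347.4 K


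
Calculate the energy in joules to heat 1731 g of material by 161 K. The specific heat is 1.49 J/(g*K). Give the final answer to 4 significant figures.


Q = m * cp * dT
Q = 1731 * 1.49 * 161
Q = 415200 J


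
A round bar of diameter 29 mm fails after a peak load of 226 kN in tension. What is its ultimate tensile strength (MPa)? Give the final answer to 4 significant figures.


A0 = pi*(d/2)^2 = pi*(29/2)^2 = 660.52 mm^2
UTS = F_max / A0 = 226*1000 / 660.52
UTS = 342.2 MPa


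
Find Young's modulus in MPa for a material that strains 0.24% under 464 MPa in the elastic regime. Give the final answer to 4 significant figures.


E = sigma / epsilon
epsilon = 0.24% = 2.4e-03
E = 464 / 2.4e-03
E = 193300 MPa


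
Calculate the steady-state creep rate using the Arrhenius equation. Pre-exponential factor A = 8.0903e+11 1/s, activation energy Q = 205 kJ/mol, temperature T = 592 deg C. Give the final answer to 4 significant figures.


rate = A * exp(-Q / (R*T))
T = 592 + 273.15 = 865.15 K
rate = 8.0903e+11 * exp(-205e3 / (8.314 * 865.15))
rate = 0.3391 1/s


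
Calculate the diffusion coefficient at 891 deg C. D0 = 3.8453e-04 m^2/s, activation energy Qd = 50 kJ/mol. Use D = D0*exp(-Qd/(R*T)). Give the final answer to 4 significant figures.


D = D0 * exp(-Qd / (R*T))
T = 1164.15 K
D = 3.8453e-04 * exp(-50e3 / (8.314 * 1164.15))
D = 2.195e-06 m^2/s


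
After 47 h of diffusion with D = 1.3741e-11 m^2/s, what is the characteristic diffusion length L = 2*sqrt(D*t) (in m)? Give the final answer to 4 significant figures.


t = 47 hr = 169200 s
Diffusion length = 2*sqrt(D*t)
= 2*sqrt(1.3741e-11 * 169200)
= 3.05e-03 m


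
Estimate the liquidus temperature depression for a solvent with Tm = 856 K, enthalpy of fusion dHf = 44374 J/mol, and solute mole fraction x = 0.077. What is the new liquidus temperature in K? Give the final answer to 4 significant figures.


dT = R*Tm^2*x / dHf
dT = 8.314 * 856^2 * 0.077 / 44374
dT = 10.5711 K
T_new = 856 - 10.5711 = 845.4 K


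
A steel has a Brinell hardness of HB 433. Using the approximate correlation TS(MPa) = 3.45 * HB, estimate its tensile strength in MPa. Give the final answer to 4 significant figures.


TS (MPa) = 3.45 * HB
TS = 3.45 * 433
TS = 1494 MPa


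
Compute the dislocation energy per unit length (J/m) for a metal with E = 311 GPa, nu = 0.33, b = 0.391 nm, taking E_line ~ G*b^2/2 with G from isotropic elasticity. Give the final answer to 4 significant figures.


Step 1: G = E / (2*(1+nu))
G = 311 / (2*(1+0.33)) = 116.917 GPa = 1.16917e+11 Pa
Step 2: E_line = G*b^2/2
b = 0.391 nm = 3.91e-10 m
E_line = 0.5 * 1.16917e+11 * (3.91e-10)^2 = 8.937e-09 J/m


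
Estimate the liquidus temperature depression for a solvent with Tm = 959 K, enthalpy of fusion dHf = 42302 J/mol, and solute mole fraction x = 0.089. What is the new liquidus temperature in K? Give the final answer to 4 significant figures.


dT = R*Tm^2*x / dHf
dT = 8.314 * 959^2 * 0.089 / 42302
dT = 16.087 K
T_new = 959 - 16.087 = 942.9 K


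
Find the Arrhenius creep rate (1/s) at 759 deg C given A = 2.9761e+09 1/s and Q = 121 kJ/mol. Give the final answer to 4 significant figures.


rate = A * exp(-Q / (R*T))
T = 759 + 273.15 = 1032.15 K
rate = 2.9761e+09 * exp(-121e3 / (8.314 * 1032.15))
rate = 2238 1/s


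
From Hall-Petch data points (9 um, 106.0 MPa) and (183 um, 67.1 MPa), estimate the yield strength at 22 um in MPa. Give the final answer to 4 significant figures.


sigma_y = sigma0 + k / sqrt(d)
1/sqrt(d1) = 1/sqrt(9e-06) = 333.333;  1/sqrt(d2) = 73.9221
k = (sigma1 - sigma2) / (1/sqrt(d1) - 1/sqrt(d2)) = (106.0 - 67.1) / (333.333 - 73.9221) = 0.149955 MPa*m^0.5
sigma0 = sigma1 - k/sqrt(d1) = 106.0 - 0.149955*333.333 = 56.015 MPa
sigma_y(d3) = 56.015 + 0.149955 / sqrt(2.2e-05) = 87.99 MPa


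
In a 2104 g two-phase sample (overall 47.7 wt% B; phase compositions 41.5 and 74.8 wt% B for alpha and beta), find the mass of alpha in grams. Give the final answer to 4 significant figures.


f_alpha = (C_beta - C0) / (C_beta - C_alpha)
f_alpha = (74.8 - 47.7) / (74.8 - 41.5) = 0.813814
m_alpha = f_alpha * m_total = 0.813814 * 2104 = 1712 g


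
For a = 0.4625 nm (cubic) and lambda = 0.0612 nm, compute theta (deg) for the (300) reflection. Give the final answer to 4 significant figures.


d = a / sqrt(h^2+k^2+l^2)
d = 0.4625 / sqrt(9) = 0.154167 nm
lambda = 2*d*sin(theta)  =>  sin(theta) = lambda / (2*d)
sin(theta) = 0.0612 / (2 * 0.154167) = 0.198486
theta = 11.45 deg


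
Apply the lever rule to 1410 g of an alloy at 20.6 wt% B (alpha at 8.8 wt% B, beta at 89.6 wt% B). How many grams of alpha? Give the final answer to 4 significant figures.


f_alpha = (C_beta - C0) / (C_beta - C_alpha)
f_alpha = (89.6 - 20.6) / (89.6 - 8.8) = 0.85396
m_alpha = f_alpha * m_total = 0.85396 * 1410 = 1204 g


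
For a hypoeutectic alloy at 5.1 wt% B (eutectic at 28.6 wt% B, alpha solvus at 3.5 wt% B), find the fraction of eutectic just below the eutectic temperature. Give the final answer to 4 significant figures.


f_primary = (C_e - C0) / (C_e - C_alpha_max)
f_primary = (28.6 - 5.1) / (28.6 - 3.5)
f_primary = 0.936255
f_eutectic = 1 - 0.936255 = 0.06375


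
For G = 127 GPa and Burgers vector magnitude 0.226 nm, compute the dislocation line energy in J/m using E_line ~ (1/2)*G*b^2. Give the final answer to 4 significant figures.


E = G*b^2/2
b = 0.226 nm = 2.26e-10 m
G = 127 GPa = 1.27e+11 Pa
E = 0.5 * 1.27e+11 * (2.26e-10)^2
E = 3.243e-09 J/m


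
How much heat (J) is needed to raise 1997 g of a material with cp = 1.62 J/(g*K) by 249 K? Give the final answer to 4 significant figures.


Q = m * cp * dT
Q = 1997 * 1.62 * 249
Q = 805500 J


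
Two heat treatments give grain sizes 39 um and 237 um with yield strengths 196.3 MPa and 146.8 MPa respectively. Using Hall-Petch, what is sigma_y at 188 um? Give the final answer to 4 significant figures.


sigma_y = sigma0 + k / sqrt(d)
1/sqrt(d1) = 1/sqrt(3.9e-05) = 160.128;  1/sqrt(d2) = 64.957
k = (sigma1 - sigma2) / (1/sqrt(d1) - 1/sqrt(d2)) = (196.3 - 146.8) / (160.128 - 64.957) = 0.520115 MPa*m^0.5
sigma0 = sigma1 - k/sqrt(d1) = 196.3 - 0.520115*160.128 = 113.015 MPa
sigma_y(d3) = 113.015 + 0.520115 / sqrt(1.88e-04) = 150.9 MPa


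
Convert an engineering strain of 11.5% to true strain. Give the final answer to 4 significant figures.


epsilon_true = ln(1 + epsilon_eng)
epsilon_true = ln(1 + 0.115)
epsilon_true = 0.1089


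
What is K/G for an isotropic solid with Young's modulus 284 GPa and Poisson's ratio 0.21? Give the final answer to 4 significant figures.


G = E / (2*(1+nu))
G = 284 / (2*(1+0.21)) = 117.355 GPa
K = E / (3*(1-2*nu))
K = 284 / (3*(1-2*0.21)) = 163.218 GPa
K/G = 163.218 / 117.355 = 1.391


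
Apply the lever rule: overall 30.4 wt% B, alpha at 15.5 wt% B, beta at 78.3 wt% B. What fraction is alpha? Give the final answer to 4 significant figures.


f_alpha = (C_beta - C0) / (C_beta - C_alpha)
f_alpha = (78.3 - 30.4) / (78.3 - 15.5)
f_alpha = 0.7627


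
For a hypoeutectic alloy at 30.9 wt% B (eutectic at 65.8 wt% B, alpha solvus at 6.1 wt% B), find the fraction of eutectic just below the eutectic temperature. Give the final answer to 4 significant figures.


f_primary = (C_e - C0) / (C_e - C_alpha_max)
f_primary = (65.8 - 30.9) / (65.8 - 6.1)
f_primary = 0.58459
f_eutectic = 1 - 0.58459 = 0.4154


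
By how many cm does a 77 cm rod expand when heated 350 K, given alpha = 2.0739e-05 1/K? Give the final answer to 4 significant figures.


dL = L0 * alpha * dT
dL = 77 * 2.0739e-05 * 350
dL = 0.5589 cm


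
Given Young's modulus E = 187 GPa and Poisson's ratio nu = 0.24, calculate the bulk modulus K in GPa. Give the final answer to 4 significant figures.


K = E / (3*(1-2*nu))
K = 187 / (3*(1-2*0.24))
K = 119.9 GPa


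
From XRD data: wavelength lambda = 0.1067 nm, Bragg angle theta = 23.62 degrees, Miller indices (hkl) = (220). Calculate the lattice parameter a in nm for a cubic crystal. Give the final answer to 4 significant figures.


d = lambda / (2*sin(theta))
d = 0.1067 / (2*sin(23.62 deg))
d = 0.133152 nm
a = d * sqrt(h^2+k^2+l^2) = 0.133152 * sqrt(8)
a = 0.3766 nm


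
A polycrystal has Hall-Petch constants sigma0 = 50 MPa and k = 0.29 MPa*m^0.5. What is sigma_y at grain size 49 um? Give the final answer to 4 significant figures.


sigma_y = sigma0 + k / sqrt(d)
d = 49 um = 4.9e-05 m
sigma_y = 50 + 0.29 / sqrt(4.9e-05)
sigma_y = 91.43 MPa


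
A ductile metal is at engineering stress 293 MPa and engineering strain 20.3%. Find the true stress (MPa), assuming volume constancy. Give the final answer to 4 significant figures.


sigma_true = sigma_eng * (1 + epsilon_eng)
sigma_true = 293 * (1 + 0.203)
sigma_true = 352.5 MPa


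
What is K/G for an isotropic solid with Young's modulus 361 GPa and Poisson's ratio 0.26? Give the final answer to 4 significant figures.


G = E / (2*(1+nu))
G = 361 / (2*(1+0.26)) = 143.254 GPa
K = E / (3*(1-2*nu))
K = 361 / (3*(1-2*0.26)) = 250.694 GPa
K/G = 250.694 / 143.254 = 1.75


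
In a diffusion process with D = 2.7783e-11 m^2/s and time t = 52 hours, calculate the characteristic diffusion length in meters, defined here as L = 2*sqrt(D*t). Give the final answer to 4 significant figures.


t = 52 hr = 187200 s
Diffusion length = 2*sqrt(D*t)
= 2*sqrt(2.7783e-11 * 187200)
= 4.561e-03 m


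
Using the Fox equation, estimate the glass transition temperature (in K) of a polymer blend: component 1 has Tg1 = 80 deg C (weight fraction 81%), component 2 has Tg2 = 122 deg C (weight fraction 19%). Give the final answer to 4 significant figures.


1/Tg = w1/Tg1 + w2/Tg2 (in Kelvin)
Tg1 = 353.15 K, Tg2 = 395.15 K
1/Tg = 0.81/353.15 + 0.19/395.15
Tg = 360.4 K


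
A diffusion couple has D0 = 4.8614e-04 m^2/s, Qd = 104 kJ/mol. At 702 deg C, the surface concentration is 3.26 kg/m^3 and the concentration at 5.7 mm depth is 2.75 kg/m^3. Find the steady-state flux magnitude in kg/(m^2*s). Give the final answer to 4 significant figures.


Step 1: D = D0 * exp(-Qd/(R*T))
T = 702 + 273.15 = 975.15 K
D = 4.8614e-04 * exp(-104e3 / (8.314 * 975.15)) = 1.30534e-09 m^2/s
Step 2: J = D * (C1 - C2) / dx
J = 1.30534e-09 * (3.26 - 2.75) / 5.7e-03
J = 1.168e-07 kg/(m^2*s)


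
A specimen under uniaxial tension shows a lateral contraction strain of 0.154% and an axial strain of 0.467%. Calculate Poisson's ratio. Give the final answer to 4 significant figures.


nu = -epsilon_lat / epsilon_axial
Lateral strain is contraction (negative), so using magnitudes:
nu = 0.154 / 0.467
nu = 0.3298


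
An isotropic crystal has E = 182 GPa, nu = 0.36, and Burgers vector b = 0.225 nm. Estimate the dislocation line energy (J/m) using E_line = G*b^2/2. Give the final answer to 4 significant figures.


Step 1: G = E / (2*(1+nu))
G = 182 / (2*(1+0.36)) = 66.9118 GPa = 6.69118e+10 Pa
Step 2: E_line = G*b^2/2
b = 0.225 nm = 2.25e-10 m
E_line = 0.5 * 6.69118e+10 * (2.25e-10)^2 = 1.694e-09 J/m


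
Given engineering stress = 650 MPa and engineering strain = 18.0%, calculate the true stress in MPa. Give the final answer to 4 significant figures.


sigma_true = sigma_eng * (1 + epsilon_eng)
sigma_true = 650 * (1 + 0.18)
sigma_true = 767 MPa
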